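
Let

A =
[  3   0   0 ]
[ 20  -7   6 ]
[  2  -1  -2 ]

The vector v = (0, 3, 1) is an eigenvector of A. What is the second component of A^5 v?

First find the eigenvalue: Av = (0, -15, -5) = -5·(0, 3, 1), so λ = -5.
Then A^5 v = λ^5·v = (-5)^5·(0, 3, 1) = -3125·(0, 3, 1) = (0, -9375, -3125).

-9375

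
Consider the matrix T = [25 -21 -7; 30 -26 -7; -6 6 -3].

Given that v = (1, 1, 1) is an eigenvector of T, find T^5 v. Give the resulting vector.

First find the eigenvalue: Tv = (-3, -3, -3) = -3·(1, 1, 1), so λ = -3.
Then T^5 v = λ^5·v = (-3)^5·(1, 1, 1) = -243·(1, 1, 1) = (-243, -243, -243).

(-243, -243, -243)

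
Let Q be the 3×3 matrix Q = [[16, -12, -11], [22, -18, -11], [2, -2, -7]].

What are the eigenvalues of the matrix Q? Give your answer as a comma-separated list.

-7, -6, 4

Set up det(λI - Q) = 0.
Cofactor expansion gives p(λ) = λ^3 + 9λ^2 - 10λ - 168.
Rational-root test: λ = -7 gives p(-7) = 0.
Dividing by (λ + 7) leaves λ^2 + 2λ - 24.
The quadratic factors as (λ + 6)·(λ - 4).
Eigenvalues: -7, -6, 4.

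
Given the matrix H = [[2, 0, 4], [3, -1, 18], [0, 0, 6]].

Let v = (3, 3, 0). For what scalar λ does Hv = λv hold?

2

Compute Hv: H·(3, 3, 0) = (6, 6, 0).
Since Hv = λv, compare component 1: 6 = λ·3, so λ = 2.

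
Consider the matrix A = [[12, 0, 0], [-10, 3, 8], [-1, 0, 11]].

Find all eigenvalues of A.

Set up det(λI - A) = 0.
Cofactor expansion gives p(λ) = λ^3 - 26λ^2 + 201λ - 396.
Rational-root test: λ = 11 gives p(11) = 0.
Dividing by (λ - 11) leaves λ^2 - 15λ + 36.
The quadratic factors as (λ - 3)·(λ - 12).
Eigenvalues: 3, 11, 12.

3, 11, 12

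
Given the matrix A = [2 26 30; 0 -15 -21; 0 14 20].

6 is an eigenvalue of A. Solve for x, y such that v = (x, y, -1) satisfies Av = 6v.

We need (A - 6I)v = 0.
A - 6I = [[-4, 26, 30], [0, -21, -21], [0, 14, 14]].
Row 1: (-4)·x + (26)·y + (30)·-1 = 0
Row 2: (0)·x + (-21)·y + (-21)·-1 = 0
Row 3: (0)·x + (14)·y + (14)·-1 = 0
Solving gives x = -1, y = 1.
Check: A·(-1, 1, -1) = (-6, 6, -6) = 6·(-1, 1, -1).

-1, 1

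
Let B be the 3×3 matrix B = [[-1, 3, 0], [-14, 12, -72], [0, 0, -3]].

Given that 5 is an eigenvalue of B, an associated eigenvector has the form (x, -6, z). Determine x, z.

-3, 0

We need (B - 5I)v = 0.
B - 5I = [[-6, 3, 0], [-14, 7, -72], [0, 0, -8]].
Row 1: (-6)·x + (3)·-6 + (0)·z = 0
Row 2: (-14)·x + (7)·-6 + (-72)·z = 0
Row 3: (0)·x + (0)·-6 + (-8)·z = 0
Solving gives x = -3, z = 0.
Check: B·(-3, -6, 0) = (-15, -30, 0) = 5·(-3, -6, 0).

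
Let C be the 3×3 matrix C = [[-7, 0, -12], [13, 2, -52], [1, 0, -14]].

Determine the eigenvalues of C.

The characteristic polynomial is p(s) = det(sI - C).
Expanding along the first row, p(s) = s^3 + 19s^2 + 68s - 220.
Try s = -11: p(-11) = 0, so -11 is a root.
Factor out (s + 11): p(s) = (s + 11)·(s^2 + 8s - 20).
The quadratic factors as (s + 10)·(s - 2).
Eigenvalues: -11, -10, 2.

-11, -10, 2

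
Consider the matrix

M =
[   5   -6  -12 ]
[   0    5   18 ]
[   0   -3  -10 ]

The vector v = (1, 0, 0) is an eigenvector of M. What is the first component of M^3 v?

First find the eigenvalue: Mv = (5, 0, 0) = 5·(1, 0, 0), so λ = 5.
Then M^3 v = λ^3·v = 5^3·(1, 0, 0) = 125·(1, 0, 0) = (125, 0, 0).

125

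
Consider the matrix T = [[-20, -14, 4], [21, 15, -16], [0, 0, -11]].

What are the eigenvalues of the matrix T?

-11, -6, 1

Set up det(λI - T) = 0.
Expanding the 3×3 determinant: p(λ) = λ^3 + 16λ^2 + 49λ - 66.
Rational-root test: λ = 1 gives p(1) = 0.
Dividing by (λ - 1) leaves λ^2 + 17λ + 66.
The quadratic factors as (λ + 11)·(λ + 6).
Eigenvalues: -11, -6, 1.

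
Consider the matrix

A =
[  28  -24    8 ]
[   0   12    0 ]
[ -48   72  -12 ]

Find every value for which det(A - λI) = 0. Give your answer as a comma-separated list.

4, 12, 12

Compute the characteristic polynomial p(t) = det(tI - A).
Cofactor expansion gives p(t) = t^3 - 28t^2 + 240t - 576.
Try t = 12: p(12) = 0, so 12 is a root.
Factor out (t - 12): p(t) = (t - 12)·(t^2 - 16t + 48).
The quadratic factors as (t - 4)·(t - 12).
Eigenvalues: 4, 12, 12.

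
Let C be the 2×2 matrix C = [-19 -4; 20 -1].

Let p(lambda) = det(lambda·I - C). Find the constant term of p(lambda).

p(lambda) = lambda^2 + 20·lambda + 99.
The constant term is 99.

99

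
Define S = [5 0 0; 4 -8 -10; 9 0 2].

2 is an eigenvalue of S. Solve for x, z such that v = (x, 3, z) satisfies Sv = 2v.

0, -3

We need (S - 2I)v = 0.
S - 2I = [[3, 0, 0], [4, -10, -10], [9, 0, 0]].
Row 1: (3)·x + (0)·3 + (0)·z = 0
Row 2: (4)·x + (-10)·3 + (-10)·z = 0
Row 3: (9)·x + (0)·3 + (0)·z = 0
Solving gives x = 0, z = -3.
Check: S·(0, 3, -3) = (0, 6, -6) = 2·(0, 3, -3).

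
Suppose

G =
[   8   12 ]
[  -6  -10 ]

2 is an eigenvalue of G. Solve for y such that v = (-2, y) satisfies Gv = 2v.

We need (G - 2I)v = 0.
G - 2I = [[6, 12], [-6, -12]].
Row 1: (6)·-2 + (12)·y = 0
Row 2: (-6)·-2 + (-12)·y = 0
Solving gives y = 1.
Check: G·(-2, 1) = (-4, 2) = 2·(-2, 1).

1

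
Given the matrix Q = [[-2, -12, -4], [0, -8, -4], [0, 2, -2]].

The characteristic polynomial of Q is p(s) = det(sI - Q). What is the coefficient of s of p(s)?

p(s) = s^3 + 12s^2 + 44s + 48.
The coefficient of s is 44.

44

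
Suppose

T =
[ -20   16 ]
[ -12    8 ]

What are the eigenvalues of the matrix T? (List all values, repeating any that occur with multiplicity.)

det(T - sI) = (-20 - s)(8 - s) - (16)·(-12) = s^2 + 12s + 32.
This factors as (s + 8)·(s + 4) = 0.
Eigenvalues: -8, -4.

-8, -4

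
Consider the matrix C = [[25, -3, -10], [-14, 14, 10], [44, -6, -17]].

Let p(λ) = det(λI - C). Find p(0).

p(0) = det(0·I − C) = det(−C) = (−1)^3·det(C).
det(C) = 264, so p(0) = -264.

-264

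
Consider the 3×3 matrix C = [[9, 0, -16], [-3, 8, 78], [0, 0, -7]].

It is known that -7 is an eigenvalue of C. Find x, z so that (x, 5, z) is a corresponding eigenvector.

-1, -1

We need (C + 7I)v = 0.
C + 7I = [[16, 0, -16], [-3, 15, 78], [0, 0, 0]].
Row 1: (16)·x + (0)·5 + (-16)·z = 0
Row 2: (-3)·x + (15)·5 + (78)·z = 0
Row 3: (0)·x + (0)·5 + (0)·z = 0
Solving gives x = -1, z = -1.
Check: C·(-1, 5, -1) = (7, -35, 7) = -7·(-1, 5, -1).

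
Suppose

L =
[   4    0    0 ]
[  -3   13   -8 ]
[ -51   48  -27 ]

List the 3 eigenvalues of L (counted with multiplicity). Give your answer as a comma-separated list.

-11, -3, 4

The characteristic polynomial is p(r) = det(rI - L).
Expanding the 3×3 determinant: p(r) = r^3 + 10r^2 - 23r - 132.
Try r = -11: p(-11) = 0, so -11 is a root.
Dividing by (r + 11) leaves r^2 - r - 12.
The quadratic factors as (r + 3)·(r - 4).
Eigenvalues: -11, -3, 4.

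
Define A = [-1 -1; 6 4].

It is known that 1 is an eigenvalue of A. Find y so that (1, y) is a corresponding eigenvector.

-2

We need (A - 1I)v = 0.
A - 1I = [[-2, -1], [6, 3]].
Row 1: (-2)·1 + (-1)·y = 0
Row 2: (6)·1 + (3)·y = 0
Solving gives y = -2.
Check: A·(1, -2) = (1, -2) = 1·(1, -2).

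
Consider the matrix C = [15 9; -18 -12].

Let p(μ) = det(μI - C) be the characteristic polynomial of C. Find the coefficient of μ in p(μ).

-3

The coefficient of μ of det(μI - C) is −trace(C).
trace(C) = (15) + (-12) = 3, so the coefficient is -3.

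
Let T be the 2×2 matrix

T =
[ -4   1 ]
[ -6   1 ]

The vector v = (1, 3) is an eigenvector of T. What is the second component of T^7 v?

First find the eigenvalue: Tv = (-1, -3) = -1·(1, 3), so λ = -1.
Then T^7 v = λ^7·v = (-1)^7·(1, 3) = -1·(1, 3) = (-1, -3).

-3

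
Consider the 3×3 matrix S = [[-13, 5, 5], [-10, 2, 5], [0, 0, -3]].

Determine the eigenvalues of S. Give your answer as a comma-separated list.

-8, -3, -3

Set up det(λI - S) = 0.
Expanding the 3×3 determinant: p(λ) = λ^3 + 14λ^2 + 57λ + 72.
Since p(-8) = 0, λ = -8 is a root.
Factor out (λ + 8): p(λ) = (λ + 8)·(λ^2 + 6λ + 9).
The quadratic factor is (λ + 3)^2.
Eigenvalues: -8, -3, -3.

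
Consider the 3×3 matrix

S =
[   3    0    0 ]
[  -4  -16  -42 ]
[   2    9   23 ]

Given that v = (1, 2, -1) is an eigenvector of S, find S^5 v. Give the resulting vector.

First find the eigenvalue: Sv = (3, 6, -3) = 3·(1, 2, -1), so λ = 3.
Then S^5 v = λ^5·v = 3^5·(1, 2, -1) = 243·(1, 2, -1) = (243, 486, -243).

(243, 486, -243)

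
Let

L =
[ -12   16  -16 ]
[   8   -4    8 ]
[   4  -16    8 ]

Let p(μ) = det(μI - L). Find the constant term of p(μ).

p(μ) = μ^3 + 8μ^2 - 16μ - 128.
The constant term is -128.

-128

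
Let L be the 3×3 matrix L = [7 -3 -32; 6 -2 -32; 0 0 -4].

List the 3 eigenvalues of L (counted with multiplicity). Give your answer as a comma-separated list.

The characteristic polynomial is p(t) = det(tI - L).
Cofactor expansion gives p(t) = t^3 - t^2 - 16t + 16.
Since p(1) = 0, t = 1 is a root.
Dividing by (t - 1) leaves t^2 - 16.
The quadratic factors as (t + 4)·(t - 4).
Eigenvalues: -4, 1, 4.

-4, 1, 4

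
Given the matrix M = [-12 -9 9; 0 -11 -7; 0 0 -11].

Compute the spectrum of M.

-12, -11, -11

M is upper triangular, so its eigenvalues are the diagonal entries.
Diagonal: -12, -11, -11.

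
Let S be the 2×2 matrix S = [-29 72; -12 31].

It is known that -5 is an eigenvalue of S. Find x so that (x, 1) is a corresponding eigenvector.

We need (S + 5I)v = 0.
S + 5I = [[-24, 72], [-12, 36]].
Row 1: (-24)·x + (72)·1 = 0
Row 2: (-12)·x + (36)·1 = 0
Solving gives x = 3.
Check: S·(3, 1) = (-15, -5) = -5·(3, 1).

3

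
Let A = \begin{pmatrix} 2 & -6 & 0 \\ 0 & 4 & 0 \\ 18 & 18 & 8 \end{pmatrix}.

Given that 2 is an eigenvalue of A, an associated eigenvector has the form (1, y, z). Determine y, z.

0, -3

We need (A - 2I)v = 0.
A - 2I = [[0, -6, 0], [0, 2, 0], [18, 18, 6]].
Row 1: (0)·1 + (-6)·y + (0)·z = 0
Row 2: (0)·1 + (2)·y + (0)·z = 0
Row 3: (18)·1 + (18)·y + (6)·z = 0
Solving gives y = 0, z = -3.
Check: A·(1, 0, -3) = (2, 0, -6) = 2·(1, 0, -3).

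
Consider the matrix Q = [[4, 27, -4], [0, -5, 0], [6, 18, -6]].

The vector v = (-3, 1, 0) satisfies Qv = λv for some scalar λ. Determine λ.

-5

Compute Qv: Q·(-3, 1, 0) = (15, -5, 0).
Since Qv = λv, compare component 1: 15 = λ·-3, so λ = -5.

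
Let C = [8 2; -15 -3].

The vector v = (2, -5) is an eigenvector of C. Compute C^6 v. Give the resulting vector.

First find the eigenvalue: Cv = (6, -15) = 3·(2, -5), so λ = 3.
Then C^6 v = λ^6·v = 3^6·(2, -5) = 729·(2, -5) = (1458, -3645).

(1458, -3645)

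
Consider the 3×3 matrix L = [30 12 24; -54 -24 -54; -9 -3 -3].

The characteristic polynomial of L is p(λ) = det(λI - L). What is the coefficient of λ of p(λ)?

-36

p(λ) = λ^3 - 3λ^2 - 36λ + 108.
The coefficient of λ is -36.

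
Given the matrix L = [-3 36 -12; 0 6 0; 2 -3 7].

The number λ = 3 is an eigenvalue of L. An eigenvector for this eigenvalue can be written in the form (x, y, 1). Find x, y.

We need (L - 3I)v = 0.
L - 3I = [[-6, 36, -12], [0, 3, 0], [2, -3, 4]].
Row 1: (-6)·x + (36)·y + (-12)·1 = 0
Row 2: (0)·x + (3)·y + (0)·1 = 0
Row 3: (2)·x + (-3)·y + (4)·1 = 0
Solving gives x = -2, y = 0.
Check: L·(-2, 0, 1) = (-6, 0, 3) = 3·(-2, 0, 1).

-2, 0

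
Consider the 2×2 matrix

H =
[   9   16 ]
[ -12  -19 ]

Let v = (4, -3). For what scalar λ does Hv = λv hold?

Compute Hv: H·(4, -3) = (-12, 9).
Since Hv = λv, compare component 1: -12 = λ·4, so λ = -3.

-3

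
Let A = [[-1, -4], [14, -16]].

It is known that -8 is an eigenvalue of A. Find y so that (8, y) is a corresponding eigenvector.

14

We need (A + 8I)v = 0.
A + 8I = [[7, -4], [14, -8]].
Row 1: (7)·8 + (-4)·y = 0
Row 2: (14)·8 + (-8)·y = 0
Solving gives y = 14.
Check: A·(8, 14) = (-64, -112) = -8·(8, 14).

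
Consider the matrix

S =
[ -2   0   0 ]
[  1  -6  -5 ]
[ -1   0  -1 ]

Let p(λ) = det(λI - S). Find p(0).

12

p(0) = det(0·I − S) = det(−S) = (−1)^3·det(S).
det(S) = -12, so p(0) = 12.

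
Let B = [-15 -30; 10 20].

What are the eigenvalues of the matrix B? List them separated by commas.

det(B - μI) = (-15 - μ)(20 - μ) - (-30)·(10) = μ^2 - 5μ.
This factors as μ·(μ - 5) = 0.
Eigenvalues: 0, 5.

0, 5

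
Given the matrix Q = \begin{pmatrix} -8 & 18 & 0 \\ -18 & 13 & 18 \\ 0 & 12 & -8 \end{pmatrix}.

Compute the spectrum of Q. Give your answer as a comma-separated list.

The characteristic polynomial is p(λ) = det(λI - Q).
Expanding the 3×3 determinant: p(λ) = λ^3 + 3λ^2 - 36λ + 32.
Rational-root test: λ = 1 gives p(1) = 0.
Factor out (λ - 1): p(λ) = (λ - 1)·(λ^2 + 4λ - 32).
The quadratic factors as (λ + 8)·(λ - 4).
Eigenvalues: -8, 1, 4.

-8, 1, 4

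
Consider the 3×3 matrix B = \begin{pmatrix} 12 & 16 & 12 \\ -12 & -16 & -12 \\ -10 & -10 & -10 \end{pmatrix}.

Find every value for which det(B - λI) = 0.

The characteristic polynomial is p(r) = det(rI - B).
Cofactor expansion gives p(r) = r^3 + 14r^2 + 40r.
Try r = 0: p(0) = 0, so 0 is a root.
Factor out r: p(r) = r·(r^2 + 14r + 40).
The quadratic factors as (r + 10)·(r + 4).
Eigenvalues: -10, -4, 0.

-10, -4, 0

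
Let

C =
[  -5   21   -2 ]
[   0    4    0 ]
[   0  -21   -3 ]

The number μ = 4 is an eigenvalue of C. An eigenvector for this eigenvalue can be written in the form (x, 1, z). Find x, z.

We need (C - 4I)v = 0.
C - 4I = [[-9, 21, -2], [0, 0, 0], [0, -21, -7]].
Row 1: (-9)·x + (21)·1 + (-2)·z = 0
Row 2: (0)·x + (0)·1 + (0)·z = 0
Row 3: (0)·x + (-21)·1 + (-7)·z = 0
Solving gives x = 3, z = -3.
Check: C·(3, 1, -3) = (12, 4, -12) = 4·(3, 1, -3).

3, -3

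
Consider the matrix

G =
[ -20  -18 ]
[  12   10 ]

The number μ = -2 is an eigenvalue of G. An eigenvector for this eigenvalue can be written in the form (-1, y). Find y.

We need (G + 2I)v = 0.
G + 2I = [[-18, -18], [12, 12]].
Row 1: (-18)·-1 + (-18)·y = 0
Row 2: (12)·-1 + (12)·y = 0
Solving gives y = 1.
Check: G·(-1, 1) = (2, -2) = -2·(-1, 1).

1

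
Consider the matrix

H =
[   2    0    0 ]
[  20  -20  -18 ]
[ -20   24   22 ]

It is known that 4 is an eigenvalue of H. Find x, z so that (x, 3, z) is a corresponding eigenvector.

We need (H - 4I)v = 0.
H - 4I = [[-2, 0, 0], [20, -24, -18], [-20, 24, 18]].
Row 1: (-2)·x + (0)·3 + (0)·z = 0
Row 2: (20)·x + (-24)·3 + (-18)·z = 0
Row 3: (-20)·x + (24)·3 + (18)·z = 0
Solving gives x = 0, z = -4.
Check: H·(0, 3, -4) = (0, 12, -16) = 4·(0, 3, -4).

0, -4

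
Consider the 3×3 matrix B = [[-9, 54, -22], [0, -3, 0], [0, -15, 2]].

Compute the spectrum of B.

Compute the characteristic polynomial p(r) = det(rI - B).
Expanding along the first row, p(r) = r^3 + 10r^2 + 3r - 54.
Try r = -3: p(-3) = 0, so -3 is a root.
Dividing by (r + 3) leaves r^2 + 7r - 18.
The quadratic factors as (r + 9)·(r - 2).
Eigenvalues: -9, -3, 2.

-9, -3, 2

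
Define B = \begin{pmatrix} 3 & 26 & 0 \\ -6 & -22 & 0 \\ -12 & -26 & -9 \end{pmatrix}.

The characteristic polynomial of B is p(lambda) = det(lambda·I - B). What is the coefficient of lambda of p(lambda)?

261

p(lambda) = lambda^3 + 28·lambda^2 + 261·lambda + 810.
The coefficient of lambda is 261.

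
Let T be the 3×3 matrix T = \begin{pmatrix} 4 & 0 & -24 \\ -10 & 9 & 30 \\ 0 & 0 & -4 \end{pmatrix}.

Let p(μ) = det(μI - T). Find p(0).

p(0) = det(0·I − T) = det(−T) = (−1)^3·det(T).
det(T) = -144, so p(0) = 144.

144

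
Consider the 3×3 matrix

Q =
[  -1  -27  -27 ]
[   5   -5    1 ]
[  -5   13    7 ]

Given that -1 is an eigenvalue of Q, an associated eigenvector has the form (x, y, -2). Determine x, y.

2, 2

We need (Q + 1I)v = 0.
Q + 1I = [[0, -27, -27], [5, -4, 1], [-5, 13, 8]].
Row 1: (0)·x + (-27)·y + (-27)·-2 = 0
Row 2: (5)·x + (-4)·y + (1)·-2 = 0
Row 3: (-5)·x + (13)·y + (8)·-2 = 0
Solving gives x = 2, y = 2.
Check: Q·(2, 2, -2) = (-2, -2, 2) = -1·(2, 2, -2).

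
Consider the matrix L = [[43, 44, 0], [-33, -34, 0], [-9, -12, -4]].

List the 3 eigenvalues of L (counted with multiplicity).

Set up det(tI - L) = 0.
Cofactor expansion gives p(t) = t^3 - 5t^2 - 46t - 40.
Try t = -1: p(-1) = 0, so -1 is a root.
Factor out (t + 1): p(t) = (t + 1)·(t^2 - 6t - 40).
The quadratic factors as (t + 4)·(t - 10).
Eigenvalues: -4, -1, 10.

-4, -1, 10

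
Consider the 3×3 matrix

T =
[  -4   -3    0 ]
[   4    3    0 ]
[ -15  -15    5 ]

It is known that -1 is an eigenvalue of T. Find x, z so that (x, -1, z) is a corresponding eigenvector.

1, 0

We need (T + 1I)v = 0.
T + 1I = [[-3, -3, 0], [4, 4, 0], [-15, -15, 6]].
Row 1: (-3)·x + (-3)·-1 + (0)·z = 0
Row 2: (4)·x + (4)·-1 + (0)·z = 0
Row 3: (-15)·x + (-15)·-1 + (6)·z = 0
Solving gives x = 1, z = 0.
Check: T·(1, -1, 0) = (-1, 1, 0) = -1·(1, -1, 0).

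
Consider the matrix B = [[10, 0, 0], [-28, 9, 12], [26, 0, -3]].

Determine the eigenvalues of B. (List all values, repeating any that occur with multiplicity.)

-3, 9, 10

Set up det(sI - B) = 0.
Expanding along the first row, p(s) = s^3 - 16s^2 + 33s + 270.
Since p(-3) = 0, s = -3 is a root.
Dividing by (s + 3) leaves s^2 - 19s + 90.
The quadratic factors as (s - 9)·(s - 10).
Eigenvalues: -3, 9, 10.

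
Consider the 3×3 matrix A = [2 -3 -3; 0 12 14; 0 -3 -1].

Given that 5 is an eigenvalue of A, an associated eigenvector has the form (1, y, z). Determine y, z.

We need (A - 5I)v = 0.
A - 5I = [[-3, -3, -3], [0, 7, 14], [0, -3, -6]].
Row 1: (-3)·1 + (-3)·y + (-3)·z = 0
Row 2: (0)·1 + (7)·y + (14)·z = 0
Row 3: (0)·1 + (-3)·y + (-6)·z = 0
Solving gives y = -2, z = 1.
Check: A·(1, -2, 1) = (5, -10, 5) = 5·(1, -2, 1).

-2, 1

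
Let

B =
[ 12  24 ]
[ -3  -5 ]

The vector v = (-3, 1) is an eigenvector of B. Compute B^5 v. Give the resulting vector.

(-3072, 1024)

First find the eigenvalue: Bv = (-12, 4) = 4·(-3, 1), so λ = 4.
Then B^5 v = λ^5·v = 4^5·(-3, 1) = 1024·(-3, 1) = (-3072, 1024).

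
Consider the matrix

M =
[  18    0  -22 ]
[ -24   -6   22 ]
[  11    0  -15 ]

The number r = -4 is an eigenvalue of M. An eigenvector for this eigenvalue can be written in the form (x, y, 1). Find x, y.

We need (M + 4I)v = 0.
M + 4I = [[22, 0, -22], [-24, -2, 22], [11, 0, -11]].
Row 1: (22)·x + (0)·y + (-22)·1 = 0
Row 2: (-24)·x + (-2)·y + (22)·1 = 0
Row 3: (11)·x + (0)·y + (-11)·1 = 0
Solving gives x = 1, y = -1.
Check: M·(1, -1, 1) = (-4, 4, -4) = -4·(1, -1, 1).

1, -1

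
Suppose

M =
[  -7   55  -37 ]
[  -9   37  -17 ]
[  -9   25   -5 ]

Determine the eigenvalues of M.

Set up det(λI - M) = 0.
Expanding the 3×3 determinant: p(λ) = λ^3 - 25λ^2 + 178λ - 264.
Try λ = 11: p(11) = 0, so 11 is a root.
Factor out (λ - 11): p(λ) = (λ - 11)·(λ^2 - 14λ + 24).
The quadratic factors as (λ - 2)·(λ - 12).
Eigenvalues: 2, 11, 12.

2, 11, 12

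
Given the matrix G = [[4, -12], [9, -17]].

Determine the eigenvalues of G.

det(G - tI) = (4 - t)(-17 - t) - (-12)·(9) = t^2 + 13t + 40.
This factors as (t + 8)·(t + 5) = 0.
Eigenvalues: -8, -5.

-8, -5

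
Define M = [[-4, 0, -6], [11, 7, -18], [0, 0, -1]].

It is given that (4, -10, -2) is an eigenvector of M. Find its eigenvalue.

-1

Compute Mv: M·(4, -10, -2) = (-4, 10, 2).
Since Mv = λv, compare component 1: -4 = λ·4, so λ = -1.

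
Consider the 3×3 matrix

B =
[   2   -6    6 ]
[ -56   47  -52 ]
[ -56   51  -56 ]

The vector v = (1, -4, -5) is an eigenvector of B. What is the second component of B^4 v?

-1024

First find the eigenvalue: Bv = (-4, 16, 20) = -4·(1, -4, -5), so λ = -4.
Then B^4 v = λ^4·v = (-4)^4·(1, -4, -5) = 256·(1, -4, -5) = (256, -1024, -1280).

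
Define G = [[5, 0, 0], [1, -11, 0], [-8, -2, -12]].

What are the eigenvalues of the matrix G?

-12, -11, 5

G is lower triangular, so its eigenvalues are the diagonal entries.
Diagonal: 5, -11, -12.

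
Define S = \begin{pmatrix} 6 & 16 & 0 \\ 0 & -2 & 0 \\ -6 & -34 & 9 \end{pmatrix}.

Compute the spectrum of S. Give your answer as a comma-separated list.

-2, 6, 9

Compute the characteristic polynomial p(lambda) = det(lambda·I - S).
Cofactor expansion gives p(lambda) = lambda^3 - 13·lambda^2 + 24·lambda + 108.
Since p(9) = 0, lambda = 9 is a root.
Factor out (lambda - 9): p(lambda) = (lambda - 9)·(lambda^2 - 4·lambda - 12).
The quadratic factors as (lambda + 2)·(lambda - 6).
Eigenvalues: -2, 6, 9.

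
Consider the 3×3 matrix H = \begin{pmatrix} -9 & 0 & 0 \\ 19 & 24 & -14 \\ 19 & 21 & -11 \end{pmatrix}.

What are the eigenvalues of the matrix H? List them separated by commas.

The characteristic polynomial is p(μ) = det(μI - H).
Cofactor expansion gives p(μ) = μ^3 - 4μ^2 - 87μ + 270.
Try μ = 10: p(10) = 0, so 10 is a root.
Factor out (μ - 10): p(μ) = (μ - 10)·(μ^2 + 6μ - 27).
The quadratic factors as (μ + 9)·(μ - 3).
Eigenvalues: -9, 3, 10.

-9, 3, 10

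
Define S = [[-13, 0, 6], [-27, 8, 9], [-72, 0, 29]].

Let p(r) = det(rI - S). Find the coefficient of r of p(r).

p(r) = r^3 - 24r^2 + 183r - 440.
The coefficient of r is 183.

183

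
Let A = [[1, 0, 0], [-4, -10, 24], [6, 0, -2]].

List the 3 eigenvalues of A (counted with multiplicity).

-10, -2, 1

The characteristic polynomial is p(λ) = det(λI - A).
Expanding the 3×3 determinant: p(λ) = λ^3 + 11λ^2 + 8λ - 20.
Rational-root test: λ = -2 gives p(-2) = 0.
Factor out (λ + 2): p(λ) = (λ + 2)·(λ^2 + 9λ - 10).
The quadratic factors as (λ + 10)·(λ - 1).
Eigenvalues: -10, -2, 1.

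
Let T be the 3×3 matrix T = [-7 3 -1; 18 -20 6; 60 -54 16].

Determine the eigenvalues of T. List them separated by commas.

-5, -4, -2

The characteristic polynomial is p(s) = det(sI - T).
Expanding the 3×3 determinant: p(s) = s^3 + 11s^2 + 38s + 40.
Rational-root test: s = -4 gives p(-4) = 0.
Dividing by (s + 4) leaves s^2 + 7s + 10.
The quadratic factors as (s + 5)·(s + 2).
Eigenvalues: -5, -4, -2.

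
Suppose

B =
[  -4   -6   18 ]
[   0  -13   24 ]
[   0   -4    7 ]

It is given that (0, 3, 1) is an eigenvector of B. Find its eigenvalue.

-5

Compute Bv: B·(0, 3, 1) = (0, -15, -5).
Since Bv = λv, compare component 2: -15 = λ·3, so λ = -5.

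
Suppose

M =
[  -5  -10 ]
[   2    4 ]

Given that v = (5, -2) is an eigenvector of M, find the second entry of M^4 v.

-2

First find the eigenvalue: Mv = (-5, 2) = -1·(5, -2), so λ = -1.
Then M^4 v = λ^4·v = (-1)^4·(5, -2) = 1·(5, -2) = (5, -2).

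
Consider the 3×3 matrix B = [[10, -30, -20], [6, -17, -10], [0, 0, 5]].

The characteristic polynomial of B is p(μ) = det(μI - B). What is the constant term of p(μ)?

-50

p(μ) = μ^3 + 2μ^2 - 25μ - 50.
The constant term is -50.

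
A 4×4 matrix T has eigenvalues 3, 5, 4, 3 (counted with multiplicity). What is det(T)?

det(T) is the product of the eigenvalues: (3) · (5) · (4) · (3) = 180.

180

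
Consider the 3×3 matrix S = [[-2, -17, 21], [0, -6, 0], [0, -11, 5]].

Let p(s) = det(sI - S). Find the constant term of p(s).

-60

p(s) = s^3 + 3s^2 - 28s - 60.
The constant term is -60.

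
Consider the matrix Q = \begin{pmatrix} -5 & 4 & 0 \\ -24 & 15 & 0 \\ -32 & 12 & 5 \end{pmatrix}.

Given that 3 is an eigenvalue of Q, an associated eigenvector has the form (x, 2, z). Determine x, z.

We need (Q - 3I)v = 0.
Q - 3I = [[-8, 4, 0], [-24, 12, 0], [-32, 12, 2]].
Row 1: (-8)·x + (4)·2 + (0)·z = 0
Row 2: (-24)·x + (12)·2 + (0)·z = 0
Row 3: (-32)·x + (12)·2 + (2)·z = 0
Solving gives x = 1, z = 4.
Check: Q·(1, 2, 4) = (3, 6, 12) = 3·(1, 2, 4).

1, 4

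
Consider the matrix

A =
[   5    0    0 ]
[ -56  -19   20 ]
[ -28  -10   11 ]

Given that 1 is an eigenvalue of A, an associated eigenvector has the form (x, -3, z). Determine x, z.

We need (A - 1I)v = 0.
A - 1I = [[4, 0, 0], [-56, -20, 20], [-28, -10, 10]].
Row 1: (4)·x + (0)·-3 + (0)·z = 0
Row 2: (-56)·x + (-20)·-3 + (20)·z = 0
Row 3: (-28)·x + (-10)·-3 + (10)·z = 0
Solving gives x = 0, z = -3.
Check: A·(0, -3, -3) = (0, -3, -3) = 1·(0, -3, -3).

0, -3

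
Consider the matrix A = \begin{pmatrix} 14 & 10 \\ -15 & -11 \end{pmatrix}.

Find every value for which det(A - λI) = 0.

-1, 4

det(A - lambda·I) = (14 - lambda)(-11 - lambda) - (10)·(-15) = lambda^2 - 3·lambda - 4.
This factors as (lambda + 1)·(lambda - 4) = 0.
Eigenvalues: -1, 4.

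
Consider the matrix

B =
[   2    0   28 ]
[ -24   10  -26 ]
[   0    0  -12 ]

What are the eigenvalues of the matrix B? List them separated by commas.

-12, 2, 10

The characteristic polynomial is p(s) = det(sI - B).
Expanding the 3×3 determinant: p(s) = s^3 - 124s + 240.
Try s = 2: p(2) = 0, so 2 is a root.
Factor out (s - 2): p(s) = (s - 2)·(s^2 + 2s - 120).
The quadratic factors as (s + 12)·(s - 10).
Eigenvalues: -12, 2, 10.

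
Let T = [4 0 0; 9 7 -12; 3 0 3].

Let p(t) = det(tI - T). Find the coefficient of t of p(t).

p(t) = t^3 - 14t^2 + 61t - 84.
The coefficient of t is 61.

61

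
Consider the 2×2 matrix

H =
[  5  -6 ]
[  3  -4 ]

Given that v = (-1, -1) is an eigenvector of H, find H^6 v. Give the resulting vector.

(-1, -1)

First find the eigenvalue: Hv = (1, 1) = -1·(-1, -1), so λ = -1.
Then H^6 v = λ^6·v = (-1)^6·(-1, -1) = 1·(-1, -1) = (-1, -1).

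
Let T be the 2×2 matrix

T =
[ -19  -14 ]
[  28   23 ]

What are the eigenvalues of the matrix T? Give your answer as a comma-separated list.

-5, 9

det(T - sI) = (-19 - s)(23 - s) - (-14)·(28) = s^2 - 4s - 45.
This factors as (s + 5)·(s - 9) = 0.
Eigenvalues: -5, 9.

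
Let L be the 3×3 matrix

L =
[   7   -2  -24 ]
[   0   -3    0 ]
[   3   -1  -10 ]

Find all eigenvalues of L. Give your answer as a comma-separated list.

-3, -2, -1

Compute the characteristic polynomial p(μ) = det(μI - L).
Cofactor expansion gives p(μ) = μ^3 + 6μ^2 + 11μ + 6.
Try μ = -2: p(-2) = 0, so -2 is a root.
Factor out (μ + 2): p(μ) = (μ + 2)·(μ^2 + 4μ + 3).
The quadratic factors as (μ + 3)·(μ + 1).
Eigenvalues: -3, -2, -1.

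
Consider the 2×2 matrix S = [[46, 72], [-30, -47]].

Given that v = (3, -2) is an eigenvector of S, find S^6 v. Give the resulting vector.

First find the eigenvalue: Sv = (-6, 4) = -2·(3, -2), so λ = -2.
Then S^6 v = λ^6·v = (-2)^6·(3, -2) = 64·(3, -2) = (192, -128).

(192, -128)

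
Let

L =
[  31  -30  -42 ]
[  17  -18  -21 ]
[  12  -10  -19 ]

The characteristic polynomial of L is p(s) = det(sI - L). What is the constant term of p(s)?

-30

p(s) = s^3 + 6s^2 - s - 30.
The constant term is -30.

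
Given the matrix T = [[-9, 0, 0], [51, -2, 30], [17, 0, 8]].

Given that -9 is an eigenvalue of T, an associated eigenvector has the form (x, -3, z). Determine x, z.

We need (T + 9I)v = 0.
T + 9I = [[0, 0, 0], [51, 7, 30], [17, 0, 17]].
Row 1: (0)·x + (0)·-3 + (0)·z = 0
Row 2: (51)·x + (7)·-3 + (30)·z = 0
Row 3: (17)·x + (0)·-3 + (17)·z = 0
Solving gives x = 1, z = -1.
Check: T·(1, -3, -1) = (-9, 27, 9) = -9·(1, -3, -1).

1, -1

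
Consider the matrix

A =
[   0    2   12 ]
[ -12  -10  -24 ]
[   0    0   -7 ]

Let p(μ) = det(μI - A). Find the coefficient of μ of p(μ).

94

p(μ) = μ^3 + 17μ^2 + 94μ + 168.
The coefficient of μ is 94.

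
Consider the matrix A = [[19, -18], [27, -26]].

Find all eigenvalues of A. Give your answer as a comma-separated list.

-8, 1

det(A - lambda·I) = (19 - lambda)(-26 - lambda) - (-18)·(27) = lambda^2 + 7·lambda - 8.
This factors as (lambda + 8)·(lambda - 1) = 0.
Eigenvalues: -8, 1.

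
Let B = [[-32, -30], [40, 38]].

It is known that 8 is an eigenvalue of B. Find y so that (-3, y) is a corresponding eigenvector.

4

We need (B - 8I)v = 0.
B - 8I = [[-40, -30], [40, 30]].
Row 1: (-40)·-3 + (-30)·y = 0
Row 2: (40)·-3 + (30)·y = 0
Solving gives y = 4.
Check: B·(-3, 4) = (-24, 32) = 8·(-3, 4).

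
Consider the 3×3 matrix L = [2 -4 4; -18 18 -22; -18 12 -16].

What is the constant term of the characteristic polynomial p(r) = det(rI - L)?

p(0) = det(0·I − L) = det(−L) = (−1)^3·det(L).
det(L) = -48, so p(0) = 48.

48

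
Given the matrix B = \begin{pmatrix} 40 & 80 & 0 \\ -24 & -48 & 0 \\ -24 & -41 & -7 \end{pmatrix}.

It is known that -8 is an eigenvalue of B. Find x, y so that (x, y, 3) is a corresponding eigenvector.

-5, 3

We need (B + 8I)v = 0.
B + 8I = [[48, 80, 0], [-24, -40, 0], [-24, -41, 1]].
Row 1: (48)·x + (80)·y + (0)·3 = 0
Row 2: (-24)·x + (-40)·y + (0)·3 = 0
Row 3: (-24)·x + (-41)·y + (1)·3 = 0
Solving gives x = -5, y = 3.
Check: B·(-5, 3, 3) = (40, -24, -24) = -8·(-5, 3, 3).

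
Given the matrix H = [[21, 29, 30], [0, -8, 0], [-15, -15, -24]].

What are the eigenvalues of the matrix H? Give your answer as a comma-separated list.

Set up det(λI - H) = 0.
Expanding the 3×3 determinant: p(λ) = λ^3 + 11λ^2 - 30λ - 432.
Since p(-9) = 0, λ = -9 is a root.
Dividing by (λ + 9) leaves λ^2 + 2λ - 48.
The quadratic factors as (λ + 8)·(λ - 6).
Eigenvalues: -9, -8, 6.

-9, -8, 6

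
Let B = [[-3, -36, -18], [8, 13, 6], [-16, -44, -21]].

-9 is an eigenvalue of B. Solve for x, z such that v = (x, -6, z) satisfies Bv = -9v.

We need (B + 9I)v = 0.
B + 9I = [[6, -36, -18], [8, 22, 6], [-16, -44, -12]].
Row 1: (6)·x + (-36)·-6 + (-18)·z = 0
Row 2: (8)·x + (22)·-6 + (6)·z = 0
Row 3: (-16)·x + (-44)·-6 + (-12)·z = 0
Solving gives x = 6, z = 14.
Check: B·(6, -6, 14) = (-54, 54, -126) = -9·(6, -6, 14).

6, 14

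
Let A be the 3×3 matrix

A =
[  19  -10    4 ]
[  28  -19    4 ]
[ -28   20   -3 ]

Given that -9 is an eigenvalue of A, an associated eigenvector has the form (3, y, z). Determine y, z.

We need (A + 9I)v = 0.
A + 9I = [[28, -10, 4], [28, -10, 4], [-28, 20, 6]].
Row 1: (28)·3 + (-10)·y + (4)·z = 0
Row 2: (28)·3 + (-10)·y + (4)·z = 0
Row 3: (-28)·3 + (20)·y + (6)·z = 0
Solving gives y = 6, z = -6.
Check: A·(3, 6, -6) = (-27, -54, 54) = -9·(3, 6, -6).

6, -6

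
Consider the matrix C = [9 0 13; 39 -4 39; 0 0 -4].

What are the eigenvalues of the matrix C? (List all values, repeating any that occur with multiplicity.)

The characteristic polynomial is p(r) = det(rI - C).
Expanding along the first row, p(r) = r^3 - r^2 - 56r - 144.
Try r = -4: p(-4) = 0, so -4 is a root.
Factor out (r + 4): p(r) = (r + 4)·(r^2 - 5r - 36).
The quadratic factors as (r + 4)·(r - 9).
Eigenvalues: -4, -4, 9.

-4, -4, 9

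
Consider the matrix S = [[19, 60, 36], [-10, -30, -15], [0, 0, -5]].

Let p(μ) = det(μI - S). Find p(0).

p(0) = det(0·I − S) = det(−S) = (−1)^3·det(S).
det(S) = -150, so p(0) = 150.

150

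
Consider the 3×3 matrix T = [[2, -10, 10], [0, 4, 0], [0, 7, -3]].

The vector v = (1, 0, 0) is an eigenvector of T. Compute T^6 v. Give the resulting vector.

(64, 0, 0)

First find the eigenvalue: Tv = (2, 0, 0) = 2·(1, 0, 0), so λ = 2.
Then T^6 v = λ^6·v = 2^6·(1, 0, 0) = 64·(1, 0, 0) = (64, 0, 0).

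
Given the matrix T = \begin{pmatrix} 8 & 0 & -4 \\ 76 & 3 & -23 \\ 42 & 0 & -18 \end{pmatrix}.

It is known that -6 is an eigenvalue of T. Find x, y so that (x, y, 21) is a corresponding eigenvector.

We need (T + 6I)v = 0.
T + 6I = [[14, 0, -4], [76, 9, -23], [42, 0, -12]].
Row 1: (14)·x + (0)·y + (-4)·21 = 0
Row 2: (76)·x + (9)·y + (-23)·21 = 0
Row 3: (42)·x + (0)·y + (-12)·21 = 0
Solving gives x = 6, y = 3.
Check: T·(6, 3, 21) = (-36, -18, -126) = -6·(6, 3, 21).

6, 3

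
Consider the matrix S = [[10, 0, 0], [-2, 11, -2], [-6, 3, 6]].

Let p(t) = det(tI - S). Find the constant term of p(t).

p(t) = t^3 - 27t^2 + 242t - 720.
The constant term is -720.

-720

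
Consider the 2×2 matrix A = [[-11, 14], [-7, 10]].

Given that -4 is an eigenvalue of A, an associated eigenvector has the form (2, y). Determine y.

We need (A + 4I)v = 0.
A + 4I = [[-7, 14], [-7, 14]].
Row 1: (-7)·2 + (14)·y = 0
Row 2: (-7)·2 + (14)·y = 0
Solving gives y = 1.
Check: A·(2, 1) = (-8, -4) = -4·(2, 1).

1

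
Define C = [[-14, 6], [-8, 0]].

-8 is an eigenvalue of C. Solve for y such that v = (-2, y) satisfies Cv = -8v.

-2

We need (C + 8I)v = 0.
C + 8I = [[-6, 6], [-8, 8]].
Row 1: (-6)·-2 + (6)·y = 0
Row 2: (-8)·-2 + (8)·y = 0
Solving gives y = -2.
Check: C·(-2, -2) = (16, 16) = -8·(-2, -2).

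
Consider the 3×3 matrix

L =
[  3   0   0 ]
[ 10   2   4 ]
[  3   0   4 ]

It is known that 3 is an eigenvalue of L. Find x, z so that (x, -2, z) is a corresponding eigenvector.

We need (L - 3I)v = 0.
L - 3I = [[0, 0, 0], [10, -1, 4], [3, 0, 1]].
Row 1: (0)·x + (0)·-2 + (0)·z = 0
Row 2: (10)·x + (-1)·-2 + (4)·z = 0
Row 3: (3)·x + (0)·-2 + (1)·z = 0
Solving gives x = 1, z = -3.
Check: L·(1, -2, -3) = (3, -6, -9) = 3·(1, -2, -3).

1, -3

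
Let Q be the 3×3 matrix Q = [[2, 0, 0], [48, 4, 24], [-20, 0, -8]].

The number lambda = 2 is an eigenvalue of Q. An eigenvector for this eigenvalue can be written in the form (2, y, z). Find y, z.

We need (Q - 2I)v = 0.
Q - 2I = [[0, 0, 0], [48, 2, 24], [-20, 0, -10]].
Row 1: (0)·2 + (0)·y + (0)·z = 0
Row 2: (48)·2 + (2)·y + (24)·z = 0
Row 3: (-20)·2 + (0)·y + (-10)·z = 0
Solving gives y = 0, z = -4.
Check: Q·(2, 0, -4) = (4, 0, -8) = 2·(2, 0, -4).

0, -4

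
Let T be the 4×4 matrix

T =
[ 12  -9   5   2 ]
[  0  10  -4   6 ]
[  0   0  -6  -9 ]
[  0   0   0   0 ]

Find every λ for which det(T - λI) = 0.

-6, 0, 10, 12

T is upper triangular, so its eigenvalues are the diagonal entries.
Diagonal: 12, 10, -6, 0.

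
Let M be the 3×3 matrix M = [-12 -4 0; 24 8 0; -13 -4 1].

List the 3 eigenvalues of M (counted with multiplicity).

The characteristic polynomial is p(r) = det(rI - M).
Expanding the 3×3 determinant: p(r) = r^3 + 3r^2 - 4r.
Rational-root test: r = 0 gives p(0) = 0.
Factor out r: p(r) = r·(r^2 + 3r - 4).
The quadratic factors as (r + 4)·(r - 1).
Eigenvalues: -4, 0, 1.

-4, 0, 1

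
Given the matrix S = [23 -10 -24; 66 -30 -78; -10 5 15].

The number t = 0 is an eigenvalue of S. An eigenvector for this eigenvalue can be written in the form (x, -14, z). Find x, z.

We need (S)v = 0.
S = [[23, -10, -24], [66, -30, -78], [-10, 5, 15]].
Row 1: (23)·x + (-10)·-14 + (-24)·z = 0
Row 2: (66)·x + (-30)·-14 + (-78)·z = 0
Row 3: (-10)·x + (5)·-14 + (15)·z = 0
Solving gives x = -4, z = 2.
Check: S·(-4, -14, 2) = (0, 0, 0) = 0·(-4, -14, 2).

-4, 2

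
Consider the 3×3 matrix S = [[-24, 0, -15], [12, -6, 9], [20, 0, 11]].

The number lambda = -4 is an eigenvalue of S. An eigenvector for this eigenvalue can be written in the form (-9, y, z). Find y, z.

0, 12

We need (S + 4I)v = 0.
S + 4I = [[-20, 0, -15], [12, -2, 9], [20, 0, 15]].
Row 1: (-20)·-9 + (0)·y + (-15)·z = 0
Row 2: (12)·-9 + (-2)·y + (9)·z = 0
Row 3: (20)·-9 + (0)·y + (15)·z = 0
Solving gives y = 0, z = 12.
Check: S·(-9, 0, 12) = (36, 0, -48) = -4·(-9, 0, 12).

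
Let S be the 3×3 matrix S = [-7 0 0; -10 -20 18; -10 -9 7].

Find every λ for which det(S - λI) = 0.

-11, -7, -2

Set up det(tI - S) = 0.
Expanding the 3×3 determinant: p(t) = t^3 + 20t^2 + 113t + 154.
Try t = -2: p(-2) = 0, so -2 is a root.
Dividing by (t + 2) leaves t^2 + 18t + 77.
The quadratic factors as (t + 11)·(t + 7).
Eigenvalues: -11, -7, -2.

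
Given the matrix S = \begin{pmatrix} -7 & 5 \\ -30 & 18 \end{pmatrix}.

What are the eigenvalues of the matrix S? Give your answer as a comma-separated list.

det(S - rI) = (-7 - r)(18 - r) - (5)·(-30) = r^2 - 11r + 24.
This factors as (r - 3)·(r - 8) = 0.
Eigenvalues: 3, 8.

3, 8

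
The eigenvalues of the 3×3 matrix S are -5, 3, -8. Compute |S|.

120

det(S) is the product of the eigenvalues: (-5) · (3) · (-8) = 120.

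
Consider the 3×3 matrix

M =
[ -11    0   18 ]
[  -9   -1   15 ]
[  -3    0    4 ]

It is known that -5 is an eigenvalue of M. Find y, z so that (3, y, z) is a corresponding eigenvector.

We need (M + 5I)v = 0.
M + 5I = [[-6, 0, 18], [-9, 4, 15], [-3, 0, 9]].
Row 1: (-6)·3 + (0)·y + (18)·z = 0
Row 2: (-9)·3 + (4)·y + (15)·z = 0
Row 3: (-3)·3 + (0)·y + (9)·z = 0
Solving gives y = 3, z = 1.
Check: M·(3, 3, 1) = (-15, -15, -5) = -5·(3, 3, 1).

3, 1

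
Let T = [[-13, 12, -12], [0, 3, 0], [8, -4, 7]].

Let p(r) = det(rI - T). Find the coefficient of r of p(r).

-13

p(r) = r^3 + 3r^2 - 13r - 15.
The coefficient of r is -13.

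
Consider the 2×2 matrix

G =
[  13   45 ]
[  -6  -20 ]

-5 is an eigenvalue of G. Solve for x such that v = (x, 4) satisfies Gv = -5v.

We need (G + 5I)v = 0.
G + 5I = [[18, 45], [-6, -15]].
Row 1: (18)·x + (45)·4 = 0
Row 2: (-6)·x + (-15)·4 = 0
Solving gives x = -10.
Check: G·(-10, 4) = (50, -20) = -5·(-10, 4).

-10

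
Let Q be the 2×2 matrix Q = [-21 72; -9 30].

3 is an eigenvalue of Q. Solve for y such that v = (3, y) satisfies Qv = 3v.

1

We need (Q - 3I)v = 0.
Q - 3I = [[-24, 72], [-9, 27]].
Row 1: (-24)·3 + (72)·y = 0
Row 2: (-9)·3 + (27)·y = 0
Solving gives y = 1.
Check: Q·(3, 1) = (9, 3) = 3·(3, 1).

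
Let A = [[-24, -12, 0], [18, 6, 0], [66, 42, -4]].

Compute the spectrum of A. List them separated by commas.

-12, -6, -4

Compute the characteristic polynomial p(lambda) = det(lambda·I - A).
Expanding along the first row, p(lambda) = lambda^3 + 22·lambda^2 + 144·lambda + 288.
Since p(-4) = 0, lambda = -4 is a root.
Dividing by (lambda + 4) leaves lambda^2 + 18·lambda + 72.
The quadratic factors as (lambda + 12)·(lambda + 6).
Eigenvalues: -12, -6, -4.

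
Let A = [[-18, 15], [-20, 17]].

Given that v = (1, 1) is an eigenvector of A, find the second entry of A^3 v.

First find the eigenvalue: Av = (-3, -3) = -3·(1, 1), so λ = -3.
Then A^3 v = λ^3·v = (-3)^3·(1, 1) = -27·(1, 1) = (-27, -27).

-27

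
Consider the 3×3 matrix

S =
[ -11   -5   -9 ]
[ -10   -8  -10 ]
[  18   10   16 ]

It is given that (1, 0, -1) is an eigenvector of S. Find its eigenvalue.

-2

Compute Sv: S·(1, 0, -1) = (-2, 0, 2).
Since Sv = λv, compare component 1: -2 = λ·1, so λ = -2.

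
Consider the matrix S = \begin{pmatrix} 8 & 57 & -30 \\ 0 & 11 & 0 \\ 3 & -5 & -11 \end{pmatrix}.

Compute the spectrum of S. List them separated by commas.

Compute the characteristic polynomial p(r) = det(rI - S).
Expanding the 3×3 determinant: p(r) = r^3 - 8r^2 - 31r - 22.
Rational-root test: r = -1 gives p(-1) = 0.
Dividing by (r + 1) leaves r^2 - 9r - 22.
The quadratic factors as (r + 2)·(r - 11).
Eigenvalues: -2, -1, 11.

-2, -1, 11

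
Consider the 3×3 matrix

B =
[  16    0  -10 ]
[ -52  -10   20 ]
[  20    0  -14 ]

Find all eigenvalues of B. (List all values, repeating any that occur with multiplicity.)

The characteristic polynomial is p(r) = det(rI - B).
Expanding along the first row, p(r) = r^3 + 8r^2 - 44r - 240.
Since p(-4) = 0, r = -4 is a root.
Dividing by (r + 4) leaves r^2 + 4r - 60.
The quadratic factors as (r + 10)·(r - 6).
Eigenvalues: -10, -4, 6.

-10, -4, 6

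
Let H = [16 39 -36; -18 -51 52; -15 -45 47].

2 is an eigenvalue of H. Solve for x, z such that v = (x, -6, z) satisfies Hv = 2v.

9, -3

We need (H - 2I)v = 0.
H - 2I = [[14, 39, -36], [-18, -53, 52], [-15, -45, 45]].
Row 1: (14)·x + (39)·-6 + (-36)·z = 0
Row 2: (-18)·x + (-53)·-6 + (52)·z = 0
Row 3: (-15)·x + (-45)·-6 + (45)·z = 0
Solving gives x = 9, z = -3.
Check: H·(9, -6, -3) = (18, -12, -6) = 2·(9, -6, -3).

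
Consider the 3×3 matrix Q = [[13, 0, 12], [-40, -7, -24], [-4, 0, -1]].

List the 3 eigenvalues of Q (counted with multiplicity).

Set up det(lambda·I - Q) = 0.
Cofactor expansion gives p(lambda) = lambda^3 - 5·lambda^2 - 49·lambda + 245.
Since p(5) = 0, lambda = 5 is a root.
Factor out (lambda - 5): p(lambda) = (lambda - 5)·(lambda^2 - 49).
The quadratic factors as (lambda + 7)·(lambda - 7).
Eigenvalues: -7, 5, 7.

-7, 5, 7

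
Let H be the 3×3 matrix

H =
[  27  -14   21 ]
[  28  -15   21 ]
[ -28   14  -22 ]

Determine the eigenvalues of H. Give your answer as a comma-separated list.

The characteristic polynomial is p(λ) = det(λI - H).
Expanding along the first row, p(λ) = λ^3 + 10λ^2 + 17λ + 8.
Since p(-1) = 0, λ = -1 is a root.
Dividing by (λ + 1) leaves λ^2 + 9λ + 8.
The quadratic factors as (λ + 8)·(λ + 1).
Eigenvalues: -8, -1, -1.

-8, -1, -1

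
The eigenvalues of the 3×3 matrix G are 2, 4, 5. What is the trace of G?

trace(G) is the sum of the eigenvalues: (2) + (4) + (5) = 11.

11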